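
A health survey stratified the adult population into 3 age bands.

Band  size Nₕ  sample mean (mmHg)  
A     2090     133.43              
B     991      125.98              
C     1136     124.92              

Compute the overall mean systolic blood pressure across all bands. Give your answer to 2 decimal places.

129.39

x̄_st = (Σ Nₕx̄ₕ) / (Σ Nₕ) = (2090·133.43 + 991·125.98 + 1136·124.92) / 4217
= 545624 / 4217 = 129.3868... → 129.39.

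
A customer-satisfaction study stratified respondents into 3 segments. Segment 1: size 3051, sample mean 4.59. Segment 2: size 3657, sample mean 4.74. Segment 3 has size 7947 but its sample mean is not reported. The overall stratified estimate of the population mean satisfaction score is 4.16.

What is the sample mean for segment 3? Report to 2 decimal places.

3.73

Σ Nₕx̄ₕ = N·μ, so 7947·x̄_3 = 14655·4.16 − (3051·4.59 + 3657·4.74).
= 60964.8 − 31338.27 = 29626.53.
x̄_3 = 29626.53 / 7947 = 3.7280... → 3.73.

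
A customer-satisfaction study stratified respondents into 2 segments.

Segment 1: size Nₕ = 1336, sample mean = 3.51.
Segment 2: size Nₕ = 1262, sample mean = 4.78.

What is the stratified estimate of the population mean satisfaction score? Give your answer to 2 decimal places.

x̄_st = (Σ Nₕx̄ₕ) / (Σ Nₕ) = (1336·3.51 + 1262·4.78) / 2598
= 10721.72 / 2598 = 4.1269... → 4.13.

4.13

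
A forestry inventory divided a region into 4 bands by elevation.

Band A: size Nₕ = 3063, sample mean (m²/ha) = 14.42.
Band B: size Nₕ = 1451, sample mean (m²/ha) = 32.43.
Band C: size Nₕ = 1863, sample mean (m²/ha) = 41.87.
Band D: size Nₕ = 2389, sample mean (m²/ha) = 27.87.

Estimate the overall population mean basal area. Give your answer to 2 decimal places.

26.90

N = 8766; weights Wₕ = Nₕ/N = (0.3494, 0.1655, 0.2125, 0.2725).
x̄_st = Σ Wₕ·x̄ₕ = 0.3494·14.42 + 0.1655·32.43 + 0.2125·41.87 + 0.2725·27.87 ≈ 26.9005...
→ 26.90.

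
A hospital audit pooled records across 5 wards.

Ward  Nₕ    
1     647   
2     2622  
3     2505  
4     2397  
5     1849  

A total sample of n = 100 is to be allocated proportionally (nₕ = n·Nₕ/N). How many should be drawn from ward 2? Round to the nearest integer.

Share of ward 2 = 2622/10020 = 0.26168.
Allocate 100 × 0.26168 = 26.168... → 26.

26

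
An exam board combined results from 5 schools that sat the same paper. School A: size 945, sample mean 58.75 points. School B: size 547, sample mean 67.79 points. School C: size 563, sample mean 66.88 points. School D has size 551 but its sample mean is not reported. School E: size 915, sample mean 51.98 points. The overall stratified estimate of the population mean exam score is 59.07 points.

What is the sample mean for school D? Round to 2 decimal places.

Σ Nₕx̄ₕ = N·μ, so 551·x̄_D = 3521·59.07 − (945·58.75 + 547·67.79 + 563·66.88 + 915·51.98).
= 207985.47 − 177815.02 = 30170.45.
x̄_D = 30170.45 / 551 = 54.7558... → 54.76.

54.76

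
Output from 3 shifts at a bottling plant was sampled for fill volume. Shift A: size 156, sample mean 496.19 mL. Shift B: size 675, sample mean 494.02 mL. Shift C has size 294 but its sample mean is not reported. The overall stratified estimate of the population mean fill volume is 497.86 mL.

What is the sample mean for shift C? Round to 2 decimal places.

507.56

N = 156 + 675 + 294 = 1125.
Overall total = μ·N = 497.86·1125 = 560092.5.
Subtract the known strata: 156·496.19 + 675·494.02 = 410869.14.
Remaining total for shift C: 560092.5 − 410869.14 = 149223.36.
Divide by its size: 149223.36 / 294 = 507.5624... → 507.56.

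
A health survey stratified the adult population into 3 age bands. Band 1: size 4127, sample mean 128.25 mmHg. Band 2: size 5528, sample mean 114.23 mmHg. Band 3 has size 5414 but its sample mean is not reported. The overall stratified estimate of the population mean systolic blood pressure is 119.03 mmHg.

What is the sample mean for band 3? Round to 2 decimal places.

116.90

Σ Nₕx̄ₕ = N·μ, so 5414·x̄_3 = 15069·119.03 − (4127·128.25 + 5528·114.23).
= 1793663.07 − 1160751.19 = 632911.88.
x̄_3 = 632911.88 / 5414 = 116.9028... → 116.90.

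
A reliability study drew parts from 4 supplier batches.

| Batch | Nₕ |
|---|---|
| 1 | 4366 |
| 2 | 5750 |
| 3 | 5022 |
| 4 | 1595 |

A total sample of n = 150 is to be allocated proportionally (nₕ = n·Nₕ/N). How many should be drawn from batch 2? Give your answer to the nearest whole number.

52

N = 4366 + 5750 + 5022 + 1595 = 16733.
n_2 = 150·5750/16733 = 51.545... → 52.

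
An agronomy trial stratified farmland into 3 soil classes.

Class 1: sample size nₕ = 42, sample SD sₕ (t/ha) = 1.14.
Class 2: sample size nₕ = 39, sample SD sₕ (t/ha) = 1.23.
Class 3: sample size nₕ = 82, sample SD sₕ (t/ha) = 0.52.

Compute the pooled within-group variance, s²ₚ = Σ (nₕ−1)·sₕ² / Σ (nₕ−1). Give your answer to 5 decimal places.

Degrees of freedom: 41 + 38 + 81 = 160.
Σ(nₕ−1)sₕ² = 41·1.2996 + 38·1.5129 + 81·0.2704 = 132.6762.
s²ₚ = 132.6762 / 160 = 0.8292263... → 0.82923.

0.82923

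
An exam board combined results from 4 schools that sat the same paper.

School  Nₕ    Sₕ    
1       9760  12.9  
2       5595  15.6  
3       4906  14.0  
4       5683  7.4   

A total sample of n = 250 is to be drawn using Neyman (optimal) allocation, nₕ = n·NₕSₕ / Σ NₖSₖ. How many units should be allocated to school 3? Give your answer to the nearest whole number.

1: NₕSₕ = 9760·12.9 = 125904
2: NₕSₕ = 5595·15.6 = 87282
3: NₕSₕ = 4906·14.0 = 68684
4: NₕSₕ = 5683·7.4 = 42054.2
Σ NₕSₕ = 323924.2.
n_3 = 250·68684/323924.2 = 53.009... → 53.

53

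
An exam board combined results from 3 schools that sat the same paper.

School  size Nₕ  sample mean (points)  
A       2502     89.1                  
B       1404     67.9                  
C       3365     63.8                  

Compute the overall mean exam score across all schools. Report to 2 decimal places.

73.30

N = 7271; weights Wₕ = Nₕ/N = (0.3441, 0.1931, 0.4628).
x̄_st = Σ Wₕ·x̄ₕ = 0.3441·89.1 + 0.1931·67.9 + 0.4628·63.8 ≈ 73.2976...
→ 73.30.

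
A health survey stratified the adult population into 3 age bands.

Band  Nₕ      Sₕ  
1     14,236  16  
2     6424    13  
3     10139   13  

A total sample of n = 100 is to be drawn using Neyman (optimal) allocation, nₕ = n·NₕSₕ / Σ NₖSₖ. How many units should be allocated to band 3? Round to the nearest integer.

Σ NₕSₕ = 14236·16 + 6424·13 + 10139·13 = 443095.
Share for 3: 131807/443095 = 0.29747.
n_3 = 100 × 0.29747 = 29.747... → 30.

30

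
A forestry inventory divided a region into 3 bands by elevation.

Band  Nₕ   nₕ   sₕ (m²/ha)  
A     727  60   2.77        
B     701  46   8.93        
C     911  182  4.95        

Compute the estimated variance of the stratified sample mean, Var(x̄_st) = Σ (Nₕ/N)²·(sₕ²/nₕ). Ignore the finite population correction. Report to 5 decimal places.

0.18849

N = 2339. Term for each stratum: Wₕ²sₕ²/nₕ.
Var(x̄_st) = 0.01235426 + 0.15571150 + 0.02042280 = 0.18848856 → 0.18849.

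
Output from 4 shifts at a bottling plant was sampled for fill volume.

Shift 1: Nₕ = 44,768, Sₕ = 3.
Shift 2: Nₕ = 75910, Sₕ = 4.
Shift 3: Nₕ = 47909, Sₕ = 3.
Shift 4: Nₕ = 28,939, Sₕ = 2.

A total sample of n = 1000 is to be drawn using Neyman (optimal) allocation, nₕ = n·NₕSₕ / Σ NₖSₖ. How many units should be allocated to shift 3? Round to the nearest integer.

225

Σ NₕSₕ = 44768·3 + 75910·4 + 47909·3 + 28939·2 = 639549.
Share for 3: 143727/639549 = 0.22473.
n_3 = 1000 × 0.22473 = 224.732... → 225.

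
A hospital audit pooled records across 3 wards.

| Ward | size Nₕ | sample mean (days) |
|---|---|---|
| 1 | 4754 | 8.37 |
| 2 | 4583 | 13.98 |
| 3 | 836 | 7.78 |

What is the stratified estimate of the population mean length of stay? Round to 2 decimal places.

N = 10173; weights Wₕ = Nₕ/N = (0.4673, 0.4505, 0.0822).
x̄_st = Σ Wₕ·x̄ₕ = 0.4673·8.37 + 0.4505·13.98 + 0.0822·7.78 ≈ 10.8489...
→ 10.85.

10.85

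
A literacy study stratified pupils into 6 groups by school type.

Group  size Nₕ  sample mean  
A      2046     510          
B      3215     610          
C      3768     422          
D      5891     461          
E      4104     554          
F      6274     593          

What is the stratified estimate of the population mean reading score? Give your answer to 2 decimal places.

525.91

x̄_st = (Σ Nₕx̄ₕ) / (Σ Nₕ) = (2046·510 + 3215·610 + 3768·422 + 5891·461 + 4104·554 + 6274·593) / 25298
= 13304555 / 25298 = 525.9133... → 525.91.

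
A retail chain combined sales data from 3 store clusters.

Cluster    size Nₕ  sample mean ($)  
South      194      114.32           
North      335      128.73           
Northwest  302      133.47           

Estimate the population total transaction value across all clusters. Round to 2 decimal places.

Population total = Σ Nₕ·x̄ₕ (each stratum's size times its mean).
194·114.32 + 335·128.73 + 302·133.47 = 22178.08 + 43124.55 + 40307.94 = 105610.57.

105610.57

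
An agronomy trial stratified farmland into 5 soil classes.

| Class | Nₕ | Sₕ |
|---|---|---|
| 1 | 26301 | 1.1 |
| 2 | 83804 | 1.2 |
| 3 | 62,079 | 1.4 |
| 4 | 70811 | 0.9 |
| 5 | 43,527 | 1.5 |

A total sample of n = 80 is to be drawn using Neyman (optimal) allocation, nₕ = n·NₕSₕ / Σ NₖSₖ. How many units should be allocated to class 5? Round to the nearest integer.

1: NₕSₕ = 26301·1.1 = 28931.1
2: NₕSₕ = 83804·1.2 = 100564.8
3: NₕSₕ = 62079·1.4 = 86910.6
4: NₕSₕ = 70811·0.9 = 63729.9
5: NₕSₕ = 43527·1.5 = 65290.5
Σ NₕSₕ = 345426.9.
n_5 = 80·65290.5/345426.9 = 15.121... → 15.

15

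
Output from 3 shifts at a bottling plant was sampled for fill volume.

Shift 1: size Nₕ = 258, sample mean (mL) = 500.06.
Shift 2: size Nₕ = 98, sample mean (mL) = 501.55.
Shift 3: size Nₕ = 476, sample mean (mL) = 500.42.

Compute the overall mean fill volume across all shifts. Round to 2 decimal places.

N = 258 + 98 + 476 = 832.
The stratified mean weights each stratum mean by its population share Nₕ/N.
Σ Nₕx̄ₕ = 258·500.06 + 98·501.55 + 476·500.42 = 129015.48 + 49151.9 + 238199.92 = 416367.3.
Divide by N: 416367.3 / 832 = 500.4415... → 500.44.

500.44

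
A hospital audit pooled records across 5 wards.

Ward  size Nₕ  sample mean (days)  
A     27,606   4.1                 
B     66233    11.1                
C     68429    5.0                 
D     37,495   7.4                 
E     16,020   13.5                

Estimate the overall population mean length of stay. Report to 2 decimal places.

7.81

N = 27606 + 66233 + 68429 + 37495 + 16020 = 215783.
Overall mean = Σ (Nₕ/N)·x̄ₕ — weight by population share, not a simple average.
Σ Nₕx̄ₕ = 27606·4.1 + 66233·11.1 + 68429·5.0 + 37495·7.4 + 16020·13.5 = 113184.6 + 735186.3 + 342145 + 277463 + 216270 = 1684248.9.
Divide by N: 1684248.9 / 215783 = 7.8053... → 7.81.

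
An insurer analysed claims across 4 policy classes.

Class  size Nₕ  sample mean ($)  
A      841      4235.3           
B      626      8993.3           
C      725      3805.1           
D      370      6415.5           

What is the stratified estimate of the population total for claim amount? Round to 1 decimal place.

Estimate total by summing Nₕ·x̄ₕ over strata.
841·4235.3 + 626·8993.3 + 725·3805.1 + 370·6415.5 = 3561887.3 + 5629805.8 + 2758697.5 + 2373735 = 14324125.6.

14324125.6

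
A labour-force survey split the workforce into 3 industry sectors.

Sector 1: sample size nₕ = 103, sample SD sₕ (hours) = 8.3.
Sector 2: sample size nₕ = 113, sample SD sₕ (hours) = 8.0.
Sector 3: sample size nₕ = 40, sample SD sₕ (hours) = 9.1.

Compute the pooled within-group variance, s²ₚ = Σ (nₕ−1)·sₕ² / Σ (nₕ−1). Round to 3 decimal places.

68.871

Degrees of freedom: 102 + 112 + 39 = 253.
Σ(nₕ−1)sₕ² = 102·68.89 + 112·64 + 39·82.81 = 17424.37.
s²ₚ = 17424.37 / 253 = 68.87103... → 68.871.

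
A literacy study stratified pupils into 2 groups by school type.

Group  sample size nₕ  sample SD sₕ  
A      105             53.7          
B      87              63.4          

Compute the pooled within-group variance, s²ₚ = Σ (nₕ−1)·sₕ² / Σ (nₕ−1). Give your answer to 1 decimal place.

Degrees of freedom: 104 + 86 = 190.
Σ(nₕ−1)sₕ² = 104·2883.69 + 86·4019.56 = 645585.92.
s²ₚ = 645585.92 / 190 = 3397.821... → 3397.8.

3397.8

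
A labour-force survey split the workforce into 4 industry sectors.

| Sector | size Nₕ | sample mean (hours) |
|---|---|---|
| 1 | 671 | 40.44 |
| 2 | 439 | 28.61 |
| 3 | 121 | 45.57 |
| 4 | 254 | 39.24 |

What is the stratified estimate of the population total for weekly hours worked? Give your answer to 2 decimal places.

1: 671·40.44 = 27135.24
2: 439·28.61 = 12559.79
3: 121·45.57 = 5513.97
4: 254·39.24 = 9966.96
τ̂ = Σ Nₕx̄ₕ = 55175.96.

55175.96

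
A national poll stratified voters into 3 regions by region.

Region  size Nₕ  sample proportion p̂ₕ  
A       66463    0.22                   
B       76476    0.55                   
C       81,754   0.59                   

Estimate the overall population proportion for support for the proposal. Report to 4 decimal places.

Wₕ = Nₕ/N with N = 224693: 0.2958, 0.3404, 0.3638.
p̂_st = 0.2958·0.22 + 0.3404·0.55 + 0.3638·0.59 ≈ 0.466942... → 0.4669.

0.4669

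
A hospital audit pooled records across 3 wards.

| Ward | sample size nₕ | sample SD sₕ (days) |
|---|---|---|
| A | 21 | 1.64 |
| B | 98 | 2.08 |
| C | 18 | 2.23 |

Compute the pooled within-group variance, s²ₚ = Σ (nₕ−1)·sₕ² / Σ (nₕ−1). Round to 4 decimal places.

A: (21−1)·1.64² = 20·2.6896 = 53.792
B: (98−1)·2.08² = 97·4.3264 = 419.6608
C: (18−1)·2.23² = 17·4.9729 = 84.5393
Numerator = 557.9921; denominator = Σ(nₕ−1) = 134.
s²ₚ = 557.9921/134 = 4.164120... → 4.1641.

4.1641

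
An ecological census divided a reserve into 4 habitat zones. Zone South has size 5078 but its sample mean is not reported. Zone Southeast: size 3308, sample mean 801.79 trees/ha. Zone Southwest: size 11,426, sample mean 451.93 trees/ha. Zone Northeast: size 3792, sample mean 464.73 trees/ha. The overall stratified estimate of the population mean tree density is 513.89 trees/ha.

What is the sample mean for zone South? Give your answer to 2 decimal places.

N = 5078 + 3308 + 11426 + 3792 = 23604.
Overall total = μ·N = 513.89·23604 = 12129859.56.
Subtract the known strata: 3308·801.79 + 11426·451.93 + 3792·464.73 = 9578329.66.
Remaining total for zone South: 12129859.56 − 9578329.66 = 2551529.9.
Divide by its size: 2551529.9 / 5078 = 502.4675... → 502.47.

502.47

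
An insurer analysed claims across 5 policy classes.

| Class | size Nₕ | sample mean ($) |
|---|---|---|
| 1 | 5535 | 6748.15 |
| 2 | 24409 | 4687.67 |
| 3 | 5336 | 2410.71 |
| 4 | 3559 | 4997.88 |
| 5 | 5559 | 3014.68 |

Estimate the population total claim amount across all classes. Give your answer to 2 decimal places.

199181956.88

1: 5535·6748.15 = 37351010.25
2: 24409·4687.67 = 114421337.03
3: 5336·2410.71 = 12863548.56
4: 3559·4997.88 = 17787454.92
5: 5559·3014.68 = 16758606.12
τ̂ = Σ Nₕx̄ₕ = 199181956.88.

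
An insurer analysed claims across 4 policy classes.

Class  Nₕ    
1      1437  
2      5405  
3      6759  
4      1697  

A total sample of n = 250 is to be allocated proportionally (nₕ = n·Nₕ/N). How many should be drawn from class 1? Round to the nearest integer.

23

Share of class 1 = 1437/15298 = 0.09393.
Allocate 250 × 0.09393 = 23.483... → 23.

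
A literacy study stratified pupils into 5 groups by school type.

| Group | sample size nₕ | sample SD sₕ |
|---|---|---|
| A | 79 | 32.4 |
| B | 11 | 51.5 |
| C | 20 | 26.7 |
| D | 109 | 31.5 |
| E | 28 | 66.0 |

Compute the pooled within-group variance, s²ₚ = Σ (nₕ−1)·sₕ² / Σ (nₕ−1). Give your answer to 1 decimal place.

1432.7

A: (79−1)·32.4² = 78·1049.76 = 81881.28
B: (11−1)·51.5² = 10·2652.25 = 26522.5
C: (20−1)·26.7² = 19·712.89 = 13544.91
D: (109−1)·31.5² = 108·992.25 = 107163
E: (28−1)·66.0² = 27·4356 = 117612
Numerator = 346723.69; denominator = Σ(nₕ−1) = 242.
s²ₚ = 346723.69/242 = 1432.743... → 1432.7.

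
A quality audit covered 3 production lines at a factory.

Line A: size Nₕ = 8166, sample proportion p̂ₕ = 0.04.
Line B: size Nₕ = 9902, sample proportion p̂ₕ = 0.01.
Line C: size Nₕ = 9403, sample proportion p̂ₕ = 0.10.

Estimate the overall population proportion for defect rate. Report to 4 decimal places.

N = 8166 + 9902 + 9403 = 27471.
Overall proportion = Σ (Nₕ/N)·p̂ₕ.
Σ Nₕp̂ₕ = 326.64 + 99.02 + 940.3 = 1365.96.
1365.96 / 27471 = 0.049724... → 0.0497.

0.0497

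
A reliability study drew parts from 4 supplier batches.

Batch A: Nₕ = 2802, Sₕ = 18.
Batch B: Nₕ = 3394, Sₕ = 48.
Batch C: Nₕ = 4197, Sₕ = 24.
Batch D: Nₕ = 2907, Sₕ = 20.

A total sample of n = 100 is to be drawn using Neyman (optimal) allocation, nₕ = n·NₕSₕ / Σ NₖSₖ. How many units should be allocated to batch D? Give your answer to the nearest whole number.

Σ NₕSₕ = 2802·18 + 3394·48 + 4197·24 + 2907·20 = 372216.
Share for D: 58140/372216 = 0.15620.
n_D = 100 × 0.15620 = 15.620... → 16.

16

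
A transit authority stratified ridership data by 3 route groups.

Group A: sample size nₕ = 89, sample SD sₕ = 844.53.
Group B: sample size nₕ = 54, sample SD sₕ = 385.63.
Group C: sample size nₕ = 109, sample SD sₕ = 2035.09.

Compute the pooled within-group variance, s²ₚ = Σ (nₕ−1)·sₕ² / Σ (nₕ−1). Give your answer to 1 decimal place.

2080071.6

A: (89−1)·844.53² = 88·713230.9209 = 62764321.0392
B: (54−1)·385.63² = 53·148710.4969 = 7881656.3357
C: (109−1)·2035.09² = 108·4141591.3081 = 447291861.2748
Numerator = 517937838.6497; denominator = Σ(nₕ−1) = 249.
s²ₚ = 517937838.6497/249 = 2080071.641... → 2080071.6.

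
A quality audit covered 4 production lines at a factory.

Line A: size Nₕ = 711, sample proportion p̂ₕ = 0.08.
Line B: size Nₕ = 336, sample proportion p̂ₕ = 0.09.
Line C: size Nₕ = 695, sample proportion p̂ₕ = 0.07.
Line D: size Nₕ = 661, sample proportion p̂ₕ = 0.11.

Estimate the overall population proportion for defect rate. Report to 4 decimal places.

0.0868

N = 711 + 336 + 695 + 661 = 2403.
Overall proportion = Σ (Nₕ/N)·p̂ₕ.
Σ Nₕp̂ₕ = 56.88 + 30.24 + 48.65 + 72.71 = 208.48.
208.48 / 2403 = 0.086758... → 0.0868.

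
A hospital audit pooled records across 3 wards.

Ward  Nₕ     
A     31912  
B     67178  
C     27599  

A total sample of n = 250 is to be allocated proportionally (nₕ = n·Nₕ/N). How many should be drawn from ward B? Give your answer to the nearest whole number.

Share of ward B = 67178/126689 = 0.53026.
Allocate 250 × 0.53026 = 132.565... → 133.

133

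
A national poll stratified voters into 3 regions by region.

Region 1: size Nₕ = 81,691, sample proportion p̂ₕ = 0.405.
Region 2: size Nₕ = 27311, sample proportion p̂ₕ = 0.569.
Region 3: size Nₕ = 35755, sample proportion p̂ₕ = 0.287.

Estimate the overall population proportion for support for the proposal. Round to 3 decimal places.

Wₕ = Nₕ/N with N = 144757: 0.5643, 0.1887, 0.2470.
p̂_st = 0.5643·0.405 + 0.1887·0.569 + 0.2470·0.287 ≈ 0.40680... → 0.407.

0.407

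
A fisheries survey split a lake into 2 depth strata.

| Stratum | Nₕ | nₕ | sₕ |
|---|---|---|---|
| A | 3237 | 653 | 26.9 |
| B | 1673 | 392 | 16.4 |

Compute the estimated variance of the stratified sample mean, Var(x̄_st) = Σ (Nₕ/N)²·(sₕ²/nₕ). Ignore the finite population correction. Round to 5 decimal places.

N = 4910. Term for each stratum: Wₕ²sₕ²/nₕ.
Var(x̄_st) = 0.48163029 + 0.07965821 = 0.56128850 → 0.56129.

0.56129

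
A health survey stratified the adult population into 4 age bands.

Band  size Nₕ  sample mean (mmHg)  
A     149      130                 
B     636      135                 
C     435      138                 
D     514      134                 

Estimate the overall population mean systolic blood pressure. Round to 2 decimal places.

N = 1734; weights Wₕ = Nₕ/N = (0.0859, 0.3668, 0.2509, 0.2964).
x̄_st = Σ Wₕ·x̄ₕ = 0.0859·130 + 0.3668·135 + 0.2509·138 + 0.2964·134 ≈ 135.0265...
→ 135.03.

135.03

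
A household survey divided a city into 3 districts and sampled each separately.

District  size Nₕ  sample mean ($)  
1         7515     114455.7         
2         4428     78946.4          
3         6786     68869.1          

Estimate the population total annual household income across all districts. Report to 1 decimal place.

1677054957.3

Population total = Σ Nₕ·x̄ₕ (each stratum's size times its mean).
7515·114455.7 + 4428·78946.4 + 6786·68869.1 = 860134585.5 + 349574659.2 + 467345712.6 = 1677054957.3.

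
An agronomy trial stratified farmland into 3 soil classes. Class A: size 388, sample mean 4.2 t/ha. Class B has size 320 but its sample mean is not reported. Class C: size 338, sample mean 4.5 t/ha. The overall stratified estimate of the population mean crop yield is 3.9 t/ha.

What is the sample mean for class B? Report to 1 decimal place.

Σ Nₕx̄ₕ = N·μ, so 320·x̄_B = 1046·3.9 − (388·4.2 + 338·4.5).
= 4079.4 − 3150.6 = 928.8.
x̄_B = 928.8 / 320 = 2.903... → 2.9.

2.9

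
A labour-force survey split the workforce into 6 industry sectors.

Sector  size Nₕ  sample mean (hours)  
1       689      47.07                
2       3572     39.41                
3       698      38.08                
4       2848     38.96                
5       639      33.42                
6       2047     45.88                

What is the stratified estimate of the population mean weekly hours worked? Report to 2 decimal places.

40.60

N = 689 + 3572 + 698 + 2848 + 639 + 2047 = 10493.
Weight each subgroup mean by Nₕ/N and sum.
Σ Nₕx̄ₕ = 689·47.07 + 3572·39.41 + 698·38.08 + 2848·38.96 + 639·33.42 + 2047·45.88 = 32431.23 + 140772.52 + 26579.84 + 110958.08 + 21355.38 + 93916.36 = 426013.41.
Divide by N: 426013.41 / 10493 = 40.5998... → 40.60.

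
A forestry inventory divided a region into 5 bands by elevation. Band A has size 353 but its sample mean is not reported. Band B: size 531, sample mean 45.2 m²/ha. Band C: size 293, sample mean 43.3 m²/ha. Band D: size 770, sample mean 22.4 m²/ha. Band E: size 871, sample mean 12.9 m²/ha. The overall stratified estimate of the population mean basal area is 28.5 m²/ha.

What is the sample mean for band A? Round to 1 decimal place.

N = 353 + 531 + 293 + 770 + 871 = 2818.
Overall total = μ·N = 28.5·2818 = 80313.
Subtract the known strata: 531·45.2 + 293·43.3 + 770·22.4 + 871·12.9 = 65172.
Remaining total for band A: 80313 − 65172 = 15141.
Divide by its size: 15141 / 353 = 42.892... → 42.9.

42.9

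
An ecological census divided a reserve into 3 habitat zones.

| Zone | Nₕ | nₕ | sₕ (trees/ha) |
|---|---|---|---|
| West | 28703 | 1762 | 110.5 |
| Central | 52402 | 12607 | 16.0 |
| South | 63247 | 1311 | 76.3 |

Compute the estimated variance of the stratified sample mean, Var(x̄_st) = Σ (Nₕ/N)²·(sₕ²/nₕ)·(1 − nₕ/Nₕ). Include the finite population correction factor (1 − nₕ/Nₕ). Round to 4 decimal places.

N = 144352. Term for each stratum: Wₕ²sₕ²/nₕ·(1−nₕ/Nₕ).
Var(x̄_st) = 0.2571663 + 0.0020322 + 0.8348027 = 1.0940012 → 1.0940.

1.0940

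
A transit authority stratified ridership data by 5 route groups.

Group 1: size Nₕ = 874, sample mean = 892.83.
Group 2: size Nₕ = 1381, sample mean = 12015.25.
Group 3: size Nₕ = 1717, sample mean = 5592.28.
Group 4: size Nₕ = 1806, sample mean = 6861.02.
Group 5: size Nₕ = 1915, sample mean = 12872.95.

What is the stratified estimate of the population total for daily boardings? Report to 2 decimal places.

64018039.80

Estimate total by summing Nₕ·x̄ₕ over strata.
874·892.83 + 1381·12015.25 + 1717·5592.28 + 1806·6861.02 + 1915·12872.95 = 780333.42 + 16593060.25 + 9601944.76 + 12391002.12 + 24651699.25 = 64018039.80.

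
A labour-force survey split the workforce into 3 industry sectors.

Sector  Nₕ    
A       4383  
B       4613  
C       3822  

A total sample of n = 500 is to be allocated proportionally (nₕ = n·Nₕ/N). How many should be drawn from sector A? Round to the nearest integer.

171

Share of sector A = 4383/12818 = 0.34194.
Allocate 500 × 0.34194 = 170.971... → 171.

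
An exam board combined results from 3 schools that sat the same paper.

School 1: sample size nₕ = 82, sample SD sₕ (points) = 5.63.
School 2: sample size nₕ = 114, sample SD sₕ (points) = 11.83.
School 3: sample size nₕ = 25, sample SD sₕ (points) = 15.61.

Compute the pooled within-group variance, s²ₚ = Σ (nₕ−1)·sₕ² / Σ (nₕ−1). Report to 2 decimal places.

Degrees of freedom: 81 + 113 + 24 = 218.
Σ(nₕ−1)sₕ² = 81·31.6969 + 113·139.9489 + 24·243.6721 = 24229.805.
s²ₚ = 24229.805 / 218 = 111.1459... → 111.15.

111.15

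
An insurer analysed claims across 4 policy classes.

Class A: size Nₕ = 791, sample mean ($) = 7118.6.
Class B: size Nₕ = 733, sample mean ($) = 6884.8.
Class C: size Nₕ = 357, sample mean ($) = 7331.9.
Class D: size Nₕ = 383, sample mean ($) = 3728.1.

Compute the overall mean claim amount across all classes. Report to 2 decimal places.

6502.97

N = 791 + 733 + 357 + 383 = 2264.
Overall mean = Σ (Nₕ/N)·x̄ₕ — weight by population share, not a simple average.
Σ Nₕx̄ₕ = 791·7118.6 + 733·6884.8 + 357·7331.9 + 383·3728.1 = 5630812.6 + 5046558.4 + 2617488.3 + 1427862.3 = 14722721.6.
Divide by N: 14722721.6 / 2264 = 6502.9689... → 6502.97.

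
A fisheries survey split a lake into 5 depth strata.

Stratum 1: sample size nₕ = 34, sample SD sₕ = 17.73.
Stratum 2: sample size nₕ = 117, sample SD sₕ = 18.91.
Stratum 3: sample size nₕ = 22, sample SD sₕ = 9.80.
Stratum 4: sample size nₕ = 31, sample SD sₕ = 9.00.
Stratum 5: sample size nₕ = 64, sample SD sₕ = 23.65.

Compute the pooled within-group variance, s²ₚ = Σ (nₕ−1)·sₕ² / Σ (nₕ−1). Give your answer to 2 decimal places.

348.05

1: (34−1)·17.73² = 33·314.3529 = 10373.6457
2: (117−1)·18.91² = 116·357.5881 = 41480.2196
3: (22−1)·9.80² = 21·96.04 = 2016.84
4: (31−1)·9.00² = 30·81 = 2430
5: (64−1)·23.65² = 63·559.3225 = 35237.3175
Numerator = 91538.0228; denominator = Σ(nₕ−1) = 263.
s²ₚ = 91538.0228/263 = 348.0533... → 348.05.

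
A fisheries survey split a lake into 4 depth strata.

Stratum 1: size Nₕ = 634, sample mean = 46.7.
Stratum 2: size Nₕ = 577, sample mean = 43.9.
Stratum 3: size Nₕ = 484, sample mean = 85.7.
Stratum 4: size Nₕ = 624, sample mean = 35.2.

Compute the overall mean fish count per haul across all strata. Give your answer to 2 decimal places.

x̄_st = (Σ Nₕx̄ₕ) / (Σ Nₕ) = (634·46.7 + 577·43.9 + 484·85.7 + 624·35.2) / 2319
= 118381.7 / 2319 = 51.0486... → 51.05.

51.05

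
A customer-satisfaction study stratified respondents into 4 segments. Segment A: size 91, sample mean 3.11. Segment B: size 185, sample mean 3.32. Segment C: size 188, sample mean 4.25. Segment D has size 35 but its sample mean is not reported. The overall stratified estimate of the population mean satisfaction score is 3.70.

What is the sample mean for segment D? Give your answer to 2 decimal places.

4.29

N = 91 + 185 + 188 + 35 = 499.
Overall total = μ·N = 3.70·499 = 1846.3.
Subtract the known strata: 91·3.11 + 185·3.32 + 188·4.25 = 1696.21.
Remaining total for segment D: 1846.3 − 1696.21 = 150.09.
Divide by its size: 150.09 / 35 = 4.2883... → 4.29.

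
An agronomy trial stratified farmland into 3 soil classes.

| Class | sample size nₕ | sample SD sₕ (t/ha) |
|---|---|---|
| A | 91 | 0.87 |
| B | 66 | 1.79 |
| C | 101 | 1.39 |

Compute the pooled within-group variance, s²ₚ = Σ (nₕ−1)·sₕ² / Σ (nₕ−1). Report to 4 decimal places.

Degrees of freedom: 90 + 65 + 100 = 255.
Σ(nₕ−1)sₕ² = 90·0.7569 + 65·3.2041 + 100·1.9321 = 469.5975.
s²ₚ = 469.5975 / 255 = 1.841559... → 1.8416.

1.8416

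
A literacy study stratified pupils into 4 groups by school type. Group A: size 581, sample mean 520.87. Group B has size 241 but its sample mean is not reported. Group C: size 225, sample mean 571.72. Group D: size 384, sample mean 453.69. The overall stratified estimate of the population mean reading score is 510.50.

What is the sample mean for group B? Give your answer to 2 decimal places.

518.86

Σ Nₕx̄ₕ = N·μ, so 241·x̄_B = 1431·510.50 − (581·520.87 + 225·571.72 + 384·453.69).
= 730525.5 − 605479.43 = 125046.07.
x̄_B = 125046.07 / 241 = 518.8634... → 518.86.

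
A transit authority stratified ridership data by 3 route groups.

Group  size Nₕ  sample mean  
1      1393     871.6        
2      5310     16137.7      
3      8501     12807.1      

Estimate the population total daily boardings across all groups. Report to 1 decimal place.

195778482.9

1: 1393·871.6 = 1214138.8
2: 5310·16137.7 = 85691187
3: 8501·12807.1 = 108873157.1
τ̂ = Σ Nₕx̄ₕ = 195778482.9.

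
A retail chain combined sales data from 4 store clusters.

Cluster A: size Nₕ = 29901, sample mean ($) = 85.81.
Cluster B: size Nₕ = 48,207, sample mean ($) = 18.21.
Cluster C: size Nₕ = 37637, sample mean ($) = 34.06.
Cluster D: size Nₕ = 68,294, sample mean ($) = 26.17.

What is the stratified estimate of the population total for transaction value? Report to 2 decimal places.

6512824.48

Estimate total by summing Nₕ·x̄ₕ over strata.
29901·85.81 + 48207·18.21 + 37637·34.06 + 68294·26.17 = 2565804.81 + 877849.47 + 1281916.22 + 1787253.98 = 6512824.48.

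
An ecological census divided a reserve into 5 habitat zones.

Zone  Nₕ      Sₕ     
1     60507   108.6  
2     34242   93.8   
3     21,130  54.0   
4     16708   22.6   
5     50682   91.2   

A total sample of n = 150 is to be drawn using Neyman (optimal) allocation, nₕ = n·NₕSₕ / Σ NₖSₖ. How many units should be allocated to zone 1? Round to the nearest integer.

Σ NₕSₕ = 60507·108.6 + 34242·93.8 + 21130·54.0 + 16708·22.6 + 50682·91.2 = 15923779.
Share for 1: 6571060.2/15923779 = 0.41266.
n_1 = 150 × 0.41266 = 61.899... → 62.

62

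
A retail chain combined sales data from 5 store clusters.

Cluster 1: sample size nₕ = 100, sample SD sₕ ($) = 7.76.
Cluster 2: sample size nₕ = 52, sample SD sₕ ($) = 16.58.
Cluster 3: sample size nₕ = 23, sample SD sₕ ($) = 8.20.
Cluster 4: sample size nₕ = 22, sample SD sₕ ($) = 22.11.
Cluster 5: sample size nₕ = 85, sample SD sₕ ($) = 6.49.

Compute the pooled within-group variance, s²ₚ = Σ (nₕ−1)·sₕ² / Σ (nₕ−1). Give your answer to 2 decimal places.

1: (100−1)·7.76² = 99·60.2176 = 5961.5424
2: (52−1)·16.58² = 51·274.8964 = 14019.7164
3: (23−1)·8.20² = 22·67.24 = 1479.28
4: (22−1)·22.11² = 21·488.8521 = 10265.8941
5: (85−1)·6.49² = 84·42.1201 = 3538.0884
Numerator = 35264.5213; denominator = Σ(nₕ−1) = 277.
s²ₚ = 35264.5213/277 = 127.3087... → 127.31.

127.31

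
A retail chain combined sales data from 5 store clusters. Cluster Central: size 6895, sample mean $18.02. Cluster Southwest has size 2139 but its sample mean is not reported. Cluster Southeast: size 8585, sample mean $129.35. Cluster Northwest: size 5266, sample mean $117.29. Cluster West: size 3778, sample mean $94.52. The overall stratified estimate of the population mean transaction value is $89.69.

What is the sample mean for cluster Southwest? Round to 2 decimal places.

85.06

Σ Nₕx̄ₕ = N·μ, so 2139·x̄_Southwest = 26663·89.69 − (6895·18.02 + 8585·129.35 + 5266·117.29 + 3778·94.52).
= 2391404.47 − 2209463.35 = 181941.12.
x̄_Southwest = 181941.12 / 2139 = 85.0590... → 85.06.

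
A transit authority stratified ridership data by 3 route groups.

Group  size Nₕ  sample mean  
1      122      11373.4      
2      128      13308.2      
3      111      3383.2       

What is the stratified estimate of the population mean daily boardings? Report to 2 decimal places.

9602.60

N = 361; weights Wₕ = Nₕ/N = (0.3380, 0.3546, 0.3075).
x̄_st = Σ Wₕ·x̄ₕ = 0.3380·11373.4 + 0.3546·13308.2 + 0.3075·3383.2 ≈ 9602.6028...
→ 9602.60.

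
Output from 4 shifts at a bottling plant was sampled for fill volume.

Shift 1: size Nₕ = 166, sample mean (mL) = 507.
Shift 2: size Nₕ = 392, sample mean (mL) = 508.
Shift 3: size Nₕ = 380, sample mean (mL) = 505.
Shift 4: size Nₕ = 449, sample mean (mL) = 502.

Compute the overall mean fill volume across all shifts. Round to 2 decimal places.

505.12

N = 1387; weights Wₕ = Nₕ/N = (0.1197, 0.2826, 0.2740, 0.3237).
x̄_st = Σ Wₕ·x̄ₕ = 0.1197·507 + 0.2826·508 + 0.2740·505 + 0.3237·502 ≈ 505.1161...
→ 505.12.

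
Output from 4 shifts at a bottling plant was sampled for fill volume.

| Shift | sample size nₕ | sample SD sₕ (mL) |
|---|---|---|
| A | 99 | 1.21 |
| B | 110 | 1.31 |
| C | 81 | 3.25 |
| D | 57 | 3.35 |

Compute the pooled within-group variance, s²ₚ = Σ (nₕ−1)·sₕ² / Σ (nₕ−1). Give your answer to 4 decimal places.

Degrees of freedom: 98 + 109 + 80 + 56 = 343.
Σ(nₕ−1)sₕ² = 98·1.4641 + 109·1.7161 + 80·10.5625 + 56·11.2225 = 1803.9967.
s²ₚ = 1803.9967 / 343 = 5.259466... → 5.2595.

5.2595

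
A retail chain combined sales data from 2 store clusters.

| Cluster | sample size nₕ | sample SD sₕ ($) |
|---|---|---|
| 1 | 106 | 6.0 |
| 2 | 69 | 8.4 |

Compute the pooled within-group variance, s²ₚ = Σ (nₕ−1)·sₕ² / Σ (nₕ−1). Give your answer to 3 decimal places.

49.584

Degrees of freedom: 105 + 68 = 173.
Σ(nₕ−1)sₕ² = 105·36 + 68·70.56 = 8578.08.
s²ₚ = 8578.08 / 173 = 49.58428... → 49.584.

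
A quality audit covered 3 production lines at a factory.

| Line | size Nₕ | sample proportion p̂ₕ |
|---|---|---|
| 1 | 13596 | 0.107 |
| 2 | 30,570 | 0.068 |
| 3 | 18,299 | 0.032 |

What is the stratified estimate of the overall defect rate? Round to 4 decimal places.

Wₕ = Nₕ/N with N = 62465: 0.2177, 0.4894, 0.2929.
p̂_st = 0.2177·0.107 + 0.4894·0.068 + 0.2929·0.032 ≈ 0.065943... → 0.0659.

0.0659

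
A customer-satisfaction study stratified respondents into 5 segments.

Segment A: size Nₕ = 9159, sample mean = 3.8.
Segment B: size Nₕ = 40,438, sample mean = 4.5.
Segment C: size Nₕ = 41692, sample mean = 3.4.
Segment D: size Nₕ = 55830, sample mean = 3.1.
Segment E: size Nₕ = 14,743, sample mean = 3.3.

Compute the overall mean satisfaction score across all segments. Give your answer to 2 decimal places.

x̄_st = (Σ Nₕx̄ₕ) / (Σ Nₕ) = (9159·3.8 + 40438·4.5 + 41692·3.4 + 55830·3.1 + 14743·3.3) / 161862
= 580252.9 / 161862 = 3.5849... → 3.58.

3.58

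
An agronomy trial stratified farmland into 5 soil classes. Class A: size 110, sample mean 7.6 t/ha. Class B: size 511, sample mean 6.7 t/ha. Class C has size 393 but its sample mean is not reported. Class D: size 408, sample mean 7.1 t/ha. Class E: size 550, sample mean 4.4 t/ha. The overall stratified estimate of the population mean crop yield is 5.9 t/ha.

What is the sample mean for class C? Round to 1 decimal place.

Σ Nₕx̄ₕ = N·μ, so 393·x̄_C = 1972·5.9 − (110·7.6 + 511·6.7 + 408·7.1 + 550·4.4).
= 11634.8 − 9576.5 = 2058.3.
x̄_C = 2058.3 / 393 = 5.237... → 5.2.

5.2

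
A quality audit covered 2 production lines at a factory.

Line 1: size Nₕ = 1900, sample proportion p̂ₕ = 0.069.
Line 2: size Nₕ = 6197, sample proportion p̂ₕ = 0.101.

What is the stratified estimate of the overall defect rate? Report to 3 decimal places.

N = 1900 + 6197 = 8097.
Overall proportion = Σ (Nₕ/N)·p̂ₕ.
Σ Nₕp̂ₕ = 131.1 + 625.897 = 756.997.
756.997 / 8097 = 0.09349... → 0.093.

0.093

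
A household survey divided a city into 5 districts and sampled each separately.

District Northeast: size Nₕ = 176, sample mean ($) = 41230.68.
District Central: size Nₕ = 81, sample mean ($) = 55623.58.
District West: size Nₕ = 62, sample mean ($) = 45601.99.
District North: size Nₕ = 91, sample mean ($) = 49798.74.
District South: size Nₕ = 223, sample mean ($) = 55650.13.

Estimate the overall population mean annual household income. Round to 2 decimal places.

49812.16

N = 176 + 81 + 62 + 91 + 223 = 633.
Overall mean = Σ (Nₕ/N)·x̄ₕ — weight by population share, not a simple average.
Σ Nₕx̄ₕ = 176·41230.68 + 81·55623.58 + 62·45601.99 + 91·49798.74 + 223·55650.13 = 7256599.68 + 4505509.98 + 2827323.38 + 4531685.34 + 12409978.99 = 31531097.37.
Divide by N: 31531097.37 / 633 = 49812.1601... → 49812.16.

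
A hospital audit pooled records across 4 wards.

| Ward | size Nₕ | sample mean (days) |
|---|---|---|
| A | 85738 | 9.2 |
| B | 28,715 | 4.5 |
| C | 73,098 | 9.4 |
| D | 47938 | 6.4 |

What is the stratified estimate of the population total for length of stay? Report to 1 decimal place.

1911931.5

A: 85738·9.2 = 788789.6
B: 28715·4.5 = 129217.5
C: 73098·9.4 = 687121.2
D: 47938·6.4 = 306803.2
τ̂ = Σ Nₕx̄ₕ = 1911931.5.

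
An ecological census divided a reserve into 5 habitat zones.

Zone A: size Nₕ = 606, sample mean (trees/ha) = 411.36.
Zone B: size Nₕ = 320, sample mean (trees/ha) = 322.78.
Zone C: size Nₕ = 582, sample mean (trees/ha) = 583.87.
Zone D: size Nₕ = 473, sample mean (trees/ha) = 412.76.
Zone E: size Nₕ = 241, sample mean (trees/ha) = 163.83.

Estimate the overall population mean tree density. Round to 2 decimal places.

N = 2222; weights Wₕ = Nₕ/N = (0.2727, 0.1440, 0.2619, 0.2129, 0.1085).
x̄_st = Σ Wₕ·x̄ₕ = 0.2727·411.36 + 0.1440·322.78 + 0.2619·583.87 + 0.2129·412.76 + 0.1085·163.83 ≈ 417.2388...
→ 417.24.

417.24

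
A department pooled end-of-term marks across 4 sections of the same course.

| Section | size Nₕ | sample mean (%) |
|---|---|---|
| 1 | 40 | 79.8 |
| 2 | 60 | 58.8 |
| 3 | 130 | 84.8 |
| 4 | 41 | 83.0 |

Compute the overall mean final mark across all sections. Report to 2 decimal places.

N = 40 + 60 + 130 + 41 = 271.
Overall mean = Σ (Nₕ/N)·x̄ₕ — weight by population share, not a simple average.
Σ Nₕx̄ₕ = 40·79.8 + 60·58.8 + 130·84.8 + 41·83.0 = 3192 + 3528 + 11024 + 3403 = 21147.
Divide by N: 21147 / 271 = 78.0332... → 78.03.

78.03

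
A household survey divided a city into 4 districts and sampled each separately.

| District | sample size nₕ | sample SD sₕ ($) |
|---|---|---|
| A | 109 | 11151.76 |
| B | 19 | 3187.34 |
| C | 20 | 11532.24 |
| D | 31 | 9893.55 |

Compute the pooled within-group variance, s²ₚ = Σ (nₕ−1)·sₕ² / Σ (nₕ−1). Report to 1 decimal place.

A: (109−1)·11151.76² = 108·124361751.0976 = 13431069118.5408
B: (19−1)·3187.34² = 18·10159136.2756 = 182864452.9608
C: (20−1)·11532.24² = 19·132992559.4176 = 2526858628.9344
D: (31−1)·9893.55² = 30·97882331.6025 = 2936469948.075
Numerator = 19077262148.511; denominator = Σ(nₕ−1) = 175.
s²ₚ = 19077262148.511/175 = 109012926.563... → 109012926.6.

109012926.6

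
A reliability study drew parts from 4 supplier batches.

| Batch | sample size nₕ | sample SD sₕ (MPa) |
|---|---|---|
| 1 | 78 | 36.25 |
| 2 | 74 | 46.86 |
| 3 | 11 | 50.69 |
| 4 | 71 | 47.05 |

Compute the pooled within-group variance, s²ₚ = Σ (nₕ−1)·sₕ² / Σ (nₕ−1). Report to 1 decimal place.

Degrees of freedom: 77 + 73 + 10 + 70 = 230.
Σ(nₕ−1)sₕ² = 77·1314.0625 + 73·2195.8596 + 10·2569.4761 + 70·2213.7025 = 442134.4993.
s²ₚ = 442134.4993 / 230 = 1922.324... → 1922.3.

1922.3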